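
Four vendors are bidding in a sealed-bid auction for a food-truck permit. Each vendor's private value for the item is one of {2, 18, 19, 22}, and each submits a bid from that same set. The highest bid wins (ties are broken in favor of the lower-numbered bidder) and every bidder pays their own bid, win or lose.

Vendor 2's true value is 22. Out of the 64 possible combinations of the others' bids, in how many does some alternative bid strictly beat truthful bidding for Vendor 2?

34

Others bid (2, 2, 2): truth gives 0; bid 18 gives 4 > 0. Violating.
Others bid (2, 2, 18): truth gives 0; bid 18 gives 4 > 0. Violating.
Others bid (2, 2, 19): truth gives 0; bid 19 gives 3 > 0. Violating.
Others bid (2, 18, 2): truth gives 0; bid 18 gives 4 > 0. Violating.
Others bid (2, 2, 22): truth gives 0; no alternative beats it.
Others bid (2, 18, 22): truth gives 0; no alternative beats it.
(Checking all 64 profiles: 34 have a profitable deviation, 30 do not.)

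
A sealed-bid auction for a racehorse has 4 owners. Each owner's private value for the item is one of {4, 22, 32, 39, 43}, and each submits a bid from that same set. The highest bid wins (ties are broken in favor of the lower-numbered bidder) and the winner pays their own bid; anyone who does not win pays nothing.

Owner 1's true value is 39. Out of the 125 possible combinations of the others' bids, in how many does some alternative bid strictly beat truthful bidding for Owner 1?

Others bid (4, 4, 4): truth gives 0; bid 4 gives 35 > 0. Violating.
Others bid (4, 4, 22): truth gives 0; bid 22 gives 17 > 0. Violating.
Others bid (4, 4, 32): truth gives 0; bid 32 gives 7 > 0. Violating.
Others bid (4, 22, 4): truth gives 0; bid 22 gives 17 > 0. Violating.
Others bid (4, 4, 39): truth gives 0; no alternative beats it.
Others bid (4, 4, 43): truth gives 0; no alternative beats it.
(Checking all 125 profiles: 27 have a profitable deviation, 98 do not.)

27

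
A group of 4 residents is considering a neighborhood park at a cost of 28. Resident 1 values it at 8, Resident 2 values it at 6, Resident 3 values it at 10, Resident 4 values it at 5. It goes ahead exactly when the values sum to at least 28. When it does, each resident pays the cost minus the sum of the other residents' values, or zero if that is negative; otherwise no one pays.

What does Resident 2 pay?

5

Total value 29 ≥ cost 28, so the project is built.
The other residents' values sum to 23.
Cost minus that sum is 28 - 23 = 5.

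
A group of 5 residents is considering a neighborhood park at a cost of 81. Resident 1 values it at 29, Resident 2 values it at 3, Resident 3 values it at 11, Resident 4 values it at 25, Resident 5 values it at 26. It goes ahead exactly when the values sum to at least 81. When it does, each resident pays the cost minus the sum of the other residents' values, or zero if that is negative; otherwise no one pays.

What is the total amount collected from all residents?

41

Total value 94 ≥ cost 81, so it is built.
Resident 1: others sum to 65; max(0, 81 - 65) = 16.
Resident 2: others sum to 91; max(0, 81 - 91) = 0.
Resident 3: others sum to 83; max(0, 81 - 83) = 0.
Resident 4: others sum to 69; max(0, 81 - 69) = 12.
Resident 5: others sum to 68; max(0, 81 - 68) = 13.
Total collected = 16 + 0 + 0 + 12 + 13 = 41.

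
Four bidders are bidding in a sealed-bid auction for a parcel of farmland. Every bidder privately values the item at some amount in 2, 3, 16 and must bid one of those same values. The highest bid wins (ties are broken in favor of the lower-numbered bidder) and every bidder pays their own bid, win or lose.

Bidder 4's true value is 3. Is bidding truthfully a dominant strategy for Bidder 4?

Consider the case where Bidder 1 bids 2, Bidder 2 bids 2 and Bidder 3 bids 3.
Truthful bid 3: loses but pays 3, utility -3.
Bid 2 instead: loses but pays 2, utility -2.
Since -2 > -3, bidding 2 is strictly better here, so truthful bidding is not dominant.

No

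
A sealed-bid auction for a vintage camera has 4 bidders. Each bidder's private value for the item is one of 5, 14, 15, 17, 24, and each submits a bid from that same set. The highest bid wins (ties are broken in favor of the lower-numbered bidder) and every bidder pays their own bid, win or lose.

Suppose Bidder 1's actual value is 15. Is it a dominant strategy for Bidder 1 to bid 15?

Consider the case where Bidder 2 bids 5, Bidder 3 bids 5 and Bidder 4 bids 5.
Truthful bid 15: wins, pays 15, utility 15 - 15 = 0.
Bid 5 instead: wins, pays 5, utility 15 - 5 = 10.
Since 10 > 0, bidding 5 is strictly better here, so truthful bidding is not dominant.

No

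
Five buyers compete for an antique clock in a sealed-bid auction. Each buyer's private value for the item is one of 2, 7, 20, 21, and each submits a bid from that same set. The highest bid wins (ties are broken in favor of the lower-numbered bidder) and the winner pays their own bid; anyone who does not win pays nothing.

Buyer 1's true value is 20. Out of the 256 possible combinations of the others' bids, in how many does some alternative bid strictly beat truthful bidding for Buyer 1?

16

Others bid (2, 2, 2, 2): truth gives 0; bid 2 gives 18 > 0. Violating.
Others bid (2, 2, 2, 7): truth gives 0; bid 7 gives 13 > 0. Violating.
Others bid (2, 2, 7, 2): truth gives 0; bid 7 gives 13 > 0. Violating.
Others bid (2, 2, 7, 7): truth gives 0; bid 7 gives 13 > 0. Violating.
Others bid (2, 2, 2, 20): truth gives 0; no alternative beats it.
Others bid (2, 2, 2, 21): truth gives 0; no alternative beats it.
(Checking all 256 profiles: 16 have a profitable deviation, 240 do not.)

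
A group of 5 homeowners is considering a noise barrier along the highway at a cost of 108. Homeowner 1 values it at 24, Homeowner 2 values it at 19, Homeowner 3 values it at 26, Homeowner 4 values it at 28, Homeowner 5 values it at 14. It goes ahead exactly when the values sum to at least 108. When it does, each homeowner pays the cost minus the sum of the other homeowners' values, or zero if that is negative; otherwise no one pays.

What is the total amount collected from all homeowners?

96

Total value 111 ≥ cost 108, so it is built.
Homeowner 1: others sum to 87; max(0, 108 - 87) = 21.
Homeowner 2: others sum to 92; max(0, 108 - 92) = 16.
Homeowner 3: others sum to 85; max(0, 108 - 85) = 23.
Homeowner 4: others sum to 83; max(0, 108 - 83) = 25.
Homeowner 5: others sum to 97; max(0, 108 - 97) = 11.
Total collected = 21 + 16 + 23 + 25 + 11 = 96.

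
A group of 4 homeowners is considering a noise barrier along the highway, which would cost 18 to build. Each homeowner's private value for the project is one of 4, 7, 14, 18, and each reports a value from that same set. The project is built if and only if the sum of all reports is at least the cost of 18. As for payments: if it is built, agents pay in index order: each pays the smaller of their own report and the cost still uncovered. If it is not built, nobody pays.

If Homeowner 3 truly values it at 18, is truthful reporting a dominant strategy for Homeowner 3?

Consider the case where Homeowner 1 reports 4, Homeowner 2 reports 4 and Homeowner 4 reports 4.
Truthful report 18: project built, pays 10, utility 18 - 10 = 8.
Report 7 instead: project built, pays 7, utility 18 - 7 = 11.
Since 11 > 8, reporting 7 is strictly better here, so truthful reporting is not dominant.

No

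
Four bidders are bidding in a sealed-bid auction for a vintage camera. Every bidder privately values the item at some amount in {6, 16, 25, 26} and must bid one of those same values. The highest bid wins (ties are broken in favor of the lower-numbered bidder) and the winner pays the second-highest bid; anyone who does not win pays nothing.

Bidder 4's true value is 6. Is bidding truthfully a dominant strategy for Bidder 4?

Check each profile of the others' bids and compare truth against every alternative bid.
Others bid (6, 6, 6): truth gives 0, best alternative gives 0.
Others bid (6, 6, 16): truth gives 0, best alternative gives 0.
Others bid (6, 6, 25): truth gives 0, best alternative gives 0.
Others bid (6, 6, 26): truth gives 0, best alternative gives 0.
Others bid (6, 16, 6): truth gives 0, best alternative gives 0.
Others bid (6, 16, 16): truth gives 0, best alternative gives 0.
(Remaining 58 profiles checked similarly; truth is weakly best in each.)
In every case the truthful bid is at least as good as any alternative, so it is a dominant strategy.

Yes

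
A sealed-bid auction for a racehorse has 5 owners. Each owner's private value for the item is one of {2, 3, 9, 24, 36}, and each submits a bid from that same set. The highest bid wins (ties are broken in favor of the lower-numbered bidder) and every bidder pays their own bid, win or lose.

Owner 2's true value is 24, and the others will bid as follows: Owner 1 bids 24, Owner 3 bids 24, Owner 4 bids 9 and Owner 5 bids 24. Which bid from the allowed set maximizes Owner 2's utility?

2

Bid 2: loses but pays 2, utility -2.
Bid 3: loses but pays 3, utility -3.
Bid 9: loses but pays 9, utility -9.
Bid 24: loses but pays 24, utility -24.
Bid 36: wins, pays 36, utility 24 - 36 = -12.
The best choice is 2 with utility -2.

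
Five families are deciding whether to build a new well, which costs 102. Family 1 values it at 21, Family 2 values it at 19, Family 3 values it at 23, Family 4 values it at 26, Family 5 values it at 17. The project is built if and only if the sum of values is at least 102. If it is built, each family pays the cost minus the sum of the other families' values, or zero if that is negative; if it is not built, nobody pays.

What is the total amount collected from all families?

Total value 106 ≥ cost 102, so it is built.
Family 1: others sum to 85; max(0, 102 - 85) = 17.
Family 2: others sum to 87; max(0, 102 - 87) = 15.
Family 3: others sum to 83; max(0, 102 - 83) = 19.
Family 4: others sum to 80; max(0, 102 - 80) = 22.
Family 5: others sum to 89; max(0, 102 - 89) = 13.
Total collected = 17 + 15 + 19 + 22 + 13 = 86.

86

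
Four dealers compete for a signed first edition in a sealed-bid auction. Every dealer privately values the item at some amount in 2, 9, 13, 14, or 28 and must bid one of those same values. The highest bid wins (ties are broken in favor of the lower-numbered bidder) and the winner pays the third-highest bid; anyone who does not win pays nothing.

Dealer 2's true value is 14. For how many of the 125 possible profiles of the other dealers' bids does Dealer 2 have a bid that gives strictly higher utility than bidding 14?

27

Others bid (2, 2, 28): truth gives 0; bid 28 gives 12 > 0. Violating.
Others bid (2, 9, 28): truth gives 0; bid 28 gives 5 > 0. Violating.
Others bid (2, 13, 28): truth gives 0; bid 28 gives 1 > 0. Violating.
Others bid (2, 28, 2): truth gives 0; bid 28 gives 12 > 0. Violating.
Others bid (2, 2, 2): truth gives 12; no alternative beats it.
Others bid (2, 2, 9): truth gives 12; no alternative beats it.
(Checking all 125 profiles: 27 have a profitable deviation, 98 do not.)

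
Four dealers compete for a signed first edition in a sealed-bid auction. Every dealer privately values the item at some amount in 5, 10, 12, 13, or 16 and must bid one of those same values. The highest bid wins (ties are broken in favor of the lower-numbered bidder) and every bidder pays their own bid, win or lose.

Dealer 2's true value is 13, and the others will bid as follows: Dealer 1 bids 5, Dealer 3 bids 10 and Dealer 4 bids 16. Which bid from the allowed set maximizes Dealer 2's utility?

16

Bid 5: loses but pays 5, utility -5.
Bid 10: loses but pays 10, utility -10.
Bid 12: loses but pays 12, utility -12.
Bid 13: loses but pays 13, utility -13.
Bid 16: wins, pays 16, utility 13 - 16 = -3.
The best choice is 16 with utility -3.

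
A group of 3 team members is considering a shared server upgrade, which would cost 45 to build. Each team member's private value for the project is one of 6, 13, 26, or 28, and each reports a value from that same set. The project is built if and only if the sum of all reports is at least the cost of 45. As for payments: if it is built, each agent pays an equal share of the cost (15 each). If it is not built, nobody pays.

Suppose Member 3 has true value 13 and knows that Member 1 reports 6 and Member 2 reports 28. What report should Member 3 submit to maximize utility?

6

Report 6: project not built, utility 0.
Report 13: project built, pays 15, utility 13 - 15 = -2.
Report 26: project built, pays 15, utility 13 - 15 = -2.
Report 28: project built, pays 15, utility 13 - 15 = -2.
The best choice is 6 with utility 0.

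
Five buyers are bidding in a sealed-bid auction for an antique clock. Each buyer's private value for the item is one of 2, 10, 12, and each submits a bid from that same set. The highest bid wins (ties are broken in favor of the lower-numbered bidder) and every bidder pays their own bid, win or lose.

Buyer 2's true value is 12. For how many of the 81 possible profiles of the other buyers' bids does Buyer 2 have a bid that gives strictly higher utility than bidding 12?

Others bid (2, 2, 2, 2): truth gives 0; bid 10 gives 2 > 0. Violating.
Others bid (2, 2, 2, 10): truth gives 0; bid 10 gives 2 > 0. Violating.
Others bid (2, 2, 10, 2): truth gives 0; bid 10 gives 2 > 0. Violating.
Others bid (2, 2, 10, 10): truth gives 0; bid 10 gives 2 > 0. Violating.
Others bid (2, 2, 2, 12): truth gives 0; no alternative beats it.
Others bid (2, 2, 10, 12): truth gives 0; no alternative beats it.
(Checking all 81 profiles: 35 have a profitable deviation, 46 do not.)

35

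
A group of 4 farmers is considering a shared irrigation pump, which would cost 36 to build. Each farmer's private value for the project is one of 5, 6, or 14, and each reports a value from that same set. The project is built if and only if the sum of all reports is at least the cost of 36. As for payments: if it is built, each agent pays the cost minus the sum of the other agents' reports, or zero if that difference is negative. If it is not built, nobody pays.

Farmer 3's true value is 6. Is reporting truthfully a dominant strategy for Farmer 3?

Check each profile of the others' reports and compare truth against every alternative report.
Others report (14, 14, 14): truth gives 6, best alternative gives 6.
Others report (6, 14, 14): truth gives 4, best alternative gives 4.
Others report (14, 6, 14): truth gives 4, best alternative gives 4.
Others report (14, 14, 6): truth gives 4, best alternative gives 4.
Others report (5, 14, 14): truth gives 3, best alternative gives 3.
Others report (14, 5, 14): truth gives 3, best alternative gives 3.
(Remaining 21 profiles checked similarly; truth is weakly best in each.)
In every case the truthful report is at least as good as any alternative, so it is a dominant strategy.

Yes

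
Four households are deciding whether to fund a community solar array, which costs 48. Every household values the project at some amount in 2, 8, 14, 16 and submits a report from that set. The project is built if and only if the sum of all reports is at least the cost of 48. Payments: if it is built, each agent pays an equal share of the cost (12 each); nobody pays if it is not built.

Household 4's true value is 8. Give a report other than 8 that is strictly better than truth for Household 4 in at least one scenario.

2

Suppose Household 1 reports 8, Household 2 reports 16 and Household 3 reports 16.
Report 8: project built, pays 12, utility 8 - 12 = -4.
Report 2: project not built, utility 0.
So reporting 2 beats truth here (0 > -4).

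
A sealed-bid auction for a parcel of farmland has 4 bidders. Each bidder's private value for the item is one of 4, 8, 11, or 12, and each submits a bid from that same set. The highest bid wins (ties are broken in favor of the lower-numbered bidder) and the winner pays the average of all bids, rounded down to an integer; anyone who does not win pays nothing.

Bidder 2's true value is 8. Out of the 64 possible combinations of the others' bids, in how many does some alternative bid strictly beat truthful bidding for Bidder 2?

Others bid (4, 4, 11): truth gives 0; bid 11 gives 1 > 0. Violating.
Others bid (4, 11, 4): truth gives 0; bid 11 gives 1 > 0. Violating.
Others bid (8, 4, 4): truth gives 0; bid 11 gives 2 > 0. Violating.
Others bid (8, 4, 8): truth gives 0; bid 11 gives 1 > 0. Violating.
Others bid (4, 4, 4): truth gives 3; no alternative beats it.
Others bid (4, 4, 8): truth gives 2; no alternative beats it.
(Checking all 64 profiles: 6 have a profitable deviation, 58 do not.)

6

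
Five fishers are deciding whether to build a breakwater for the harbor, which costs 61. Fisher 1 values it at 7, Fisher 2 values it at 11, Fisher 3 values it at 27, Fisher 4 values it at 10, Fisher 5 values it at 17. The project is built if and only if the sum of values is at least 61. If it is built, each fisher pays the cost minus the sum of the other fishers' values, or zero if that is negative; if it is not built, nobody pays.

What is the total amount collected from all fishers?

22

Total value 72 ≥ cost 61, so it is built.
Fisher 1: others sum to 65; max(0, 61 - 65) = 0.
Fisher 2: others sum to 61; max(0, 61 - 61) = 0.
Fisher 3: others sum to 45; max(0, 61 - 45) = 16.
Fisher 4: others sum to 62; max(0, 61 - 62) = 0.
Fisher 5: others sum to 55; max(0, 61 - 55) = 6.
Total collected = 0 + 0 + 16 + 0 + 6 = 22.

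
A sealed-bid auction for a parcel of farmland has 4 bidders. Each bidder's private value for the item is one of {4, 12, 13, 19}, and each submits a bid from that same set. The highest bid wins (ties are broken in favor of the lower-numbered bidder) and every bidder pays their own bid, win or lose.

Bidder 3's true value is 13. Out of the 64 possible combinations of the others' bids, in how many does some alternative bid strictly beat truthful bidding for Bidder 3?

54

Others bid (4, 4, 4): truth gives 0; bid 12 gives 1 > 0. Violating.
Others bid (4, 4, 12): truth gives 0; bid 12 gives 1 > 0. Violating.
Others bid (4, 4, 19): truth gives -13; bid 4 gives -4 > -13. Violating.
Others bid (4, 12, 19): truth gives -13; bid 4 gives -4 > -13. Violating.
Others bid (4, 4, 13): truth gives 0; no alternative beats it.
Others bid (4, 12, 4): truth gives 0; no alternative beats it.
(Checking all 64 profiles: 54 have a profitable deviation, 10 do not.)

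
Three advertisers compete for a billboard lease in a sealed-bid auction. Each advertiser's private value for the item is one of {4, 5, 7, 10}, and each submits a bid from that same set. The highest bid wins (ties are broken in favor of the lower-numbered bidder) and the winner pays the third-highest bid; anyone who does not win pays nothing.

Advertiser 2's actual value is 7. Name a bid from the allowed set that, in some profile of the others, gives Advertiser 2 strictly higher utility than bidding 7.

10

Suppose Advertiser 1 bids 4 and Advertiser 3 bids 10.
Bid 7: loses, pays 0, utility 0.
Bid 10: wins, pays 4, utility 7 - 4 = 3.
So bidding 10 beats truth here (3 > 0).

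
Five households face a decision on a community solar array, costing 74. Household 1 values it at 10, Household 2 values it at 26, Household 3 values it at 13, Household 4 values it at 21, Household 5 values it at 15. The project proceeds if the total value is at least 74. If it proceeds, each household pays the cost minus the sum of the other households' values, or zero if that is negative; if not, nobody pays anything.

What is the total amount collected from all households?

31

Total value 85 ≥ cost 74, so it is built.
Household 1: others sum to 75; max(0, 74 - 75) = 0.
Household 2: others sum to 59; max(0, 74 - 59) = 15.
Household 3: others sum to 72; max(0, 74 - 72) = 2.
Household 4: others sum to 64; max(0, 74 - 64) = 10.
Household 5: others sum to 70; max(0, 74 - 70) = 4.
Total collected = 0 + 15 + 2 + 10 + 4 = 31.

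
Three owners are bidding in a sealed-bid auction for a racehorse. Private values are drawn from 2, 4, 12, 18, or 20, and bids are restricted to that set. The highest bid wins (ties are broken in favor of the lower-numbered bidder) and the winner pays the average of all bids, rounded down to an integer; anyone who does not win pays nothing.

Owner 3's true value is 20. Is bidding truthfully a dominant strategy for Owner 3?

Consider the case where Owner 1 bids 2 and Owner 2 bids 2.
Truthful bid 20: wins, pays 8, utility 20 - 8 = 12.
Bid 4 instead: wins, pays 2, utility 20 - 2 = 18.
Since 18 > 12, bidding 4 is strictly better here, so truthful bidding is not dominant.

No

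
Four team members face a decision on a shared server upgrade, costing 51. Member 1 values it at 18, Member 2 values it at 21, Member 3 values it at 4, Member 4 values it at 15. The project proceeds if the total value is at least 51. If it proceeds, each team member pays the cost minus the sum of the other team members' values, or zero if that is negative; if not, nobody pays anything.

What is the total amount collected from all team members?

Total value 58 ≥ cost 51, so it is built.
Member 1: others sum to 40; max(0, 51 - 40) = 11.
Member 2: others sum to 37; max(0, 51 - 37) = 14.
Member 3: others sum to 54; max(0, 51 - 54) = 0.
Member 4: others sum to 43; max(0, 51 - 43) = 8.
Total collected = 11 + 14 + 0 + 8 = 33.

33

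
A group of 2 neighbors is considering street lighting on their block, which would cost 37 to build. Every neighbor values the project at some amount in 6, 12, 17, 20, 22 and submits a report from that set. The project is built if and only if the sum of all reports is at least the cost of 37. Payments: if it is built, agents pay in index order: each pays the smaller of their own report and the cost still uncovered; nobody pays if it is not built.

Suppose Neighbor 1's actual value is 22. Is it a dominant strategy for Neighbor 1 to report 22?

No

Consider the case where Neighbor 2 reports 17.
Truthful report 22: project built, pays 22, utility 22 - 22 = 0.
Report 20 instead: project built, pays 20, utility 22 - 20 = 2.
Since 2 > 0, reporting 20 is strictly better here, so truthful reporting is not dominant.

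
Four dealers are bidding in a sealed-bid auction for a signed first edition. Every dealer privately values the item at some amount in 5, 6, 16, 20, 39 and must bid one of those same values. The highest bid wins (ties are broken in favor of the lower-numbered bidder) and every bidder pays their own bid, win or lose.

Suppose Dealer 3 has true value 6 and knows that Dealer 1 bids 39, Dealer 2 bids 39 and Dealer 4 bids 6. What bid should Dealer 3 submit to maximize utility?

Bid 5: loses but pays 5, utility -5.
Bid 6: loses but pays 6, utility -6.
Bid 16: loses but pays 16, utility -16.
Bid 20: loses but pays 20, utility -20.
Bid 39: loses but pays 39, utility -39.
The best choice is 5 with utility -5.

5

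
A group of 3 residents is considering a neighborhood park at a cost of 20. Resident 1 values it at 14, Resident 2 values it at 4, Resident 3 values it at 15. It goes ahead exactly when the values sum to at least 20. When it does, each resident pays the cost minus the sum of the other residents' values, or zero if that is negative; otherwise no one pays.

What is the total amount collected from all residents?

Total value 33 ≥ cost 20, so it is built.
Resident 1: others sum to 19; max(0, 20 - 19) = 1.
Resident 2: others sum to 29; max(0, 20 - 29) = 0.
Resident 3: others sum to 18; max(0, 20 - 18) = 2.
Total collected = 1 + 0 + 2 = 3.

3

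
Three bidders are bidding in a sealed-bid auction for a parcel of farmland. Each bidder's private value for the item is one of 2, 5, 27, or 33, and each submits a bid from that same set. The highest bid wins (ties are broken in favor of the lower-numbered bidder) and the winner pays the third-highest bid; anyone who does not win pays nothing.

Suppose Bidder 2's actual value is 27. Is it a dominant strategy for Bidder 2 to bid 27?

No

Consider the case where Bidder 1 bids 2 and Bidder 3 bids 33.
Truthful bid 27: loses, pays 0, utility 0.
Bid 33 instead: wins, pays 2, utility 27 - 2 = 25.
Since 25 > 0, bidding 33 is strictly better here, so truthful bidding is not dominant.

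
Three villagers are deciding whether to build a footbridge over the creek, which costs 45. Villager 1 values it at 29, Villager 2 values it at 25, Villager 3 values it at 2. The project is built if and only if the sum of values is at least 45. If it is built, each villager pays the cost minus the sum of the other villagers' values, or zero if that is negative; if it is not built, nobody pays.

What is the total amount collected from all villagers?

Total value 56 ≥ cost 45, so it is built.
Villager 1: others sum to 27; max(0, 45 - 27) = 18.
Villager 2: others sum to 31; max(0, 45 - 31) = 14.
Villager 3: others sum to 54; max(0, 45 - 54) = 0.
Total collected = 18 + 14 + 0 = 32.

32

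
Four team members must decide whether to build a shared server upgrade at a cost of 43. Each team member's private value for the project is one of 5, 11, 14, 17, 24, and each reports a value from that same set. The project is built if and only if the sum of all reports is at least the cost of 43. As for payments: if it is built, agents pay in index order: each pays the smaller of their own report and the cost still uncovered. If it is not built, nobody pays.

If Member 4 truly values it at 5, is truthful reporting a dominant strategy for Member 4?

Yes

Check each profile of the others' reports and compare truth against every alternative report.
Others report (5, 11, 17): truth gives 0, best alternative gives -5.
Others report (5, 14, 14): truth gives 0, best alternative gives -5.
Others report (5, 17, 11): truth gives 0, best alternative gives -5.
Others report (11, 5, 17): truth gives 0, best alternative gives -5.
Others report (11, 11, 11): truth gives 0, best alternative gives -5.
Others report (11, 17, 5): truth gives 0, best alternative gives -5.
(Remaining 119 profiles checked similarly; truth is weakly best in each.)
In every case the truthful report is at least as good as any alternative, so it is a dominant strategy.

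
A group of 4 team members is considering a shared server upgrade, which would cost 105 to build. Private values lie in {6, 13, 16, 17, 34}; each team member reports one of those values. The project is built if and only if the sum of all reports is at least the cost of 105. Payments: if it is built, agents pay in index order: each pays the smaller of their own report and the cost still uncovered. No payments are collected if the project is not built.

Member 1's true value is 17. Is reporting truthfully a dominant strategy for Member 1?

Consider the case where Member 2 reports 34, Member 3 reports 34 and Member 4 reports 34.
Truthful report 17: project built, pays 17, utility 17 - 17 = 0.
Report 6 instead: project built, pays 6, utility 17 - 6 = 11.
Since 11 > 0, reporting 6 is strictly better here, so truthful reporting is not dominant.

No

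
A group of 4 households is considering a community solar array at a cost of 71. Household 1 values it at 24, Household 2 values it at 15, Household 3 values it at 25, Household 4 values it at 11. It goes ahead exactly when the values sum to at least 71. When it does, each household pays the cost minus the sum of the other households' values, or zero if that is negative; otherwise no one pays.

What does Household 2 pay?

11

Total value 75 ≥ cost 71, so the project is built.
The other households' values sum to 60.
Cost minus that sum is 71 - 60 = 11.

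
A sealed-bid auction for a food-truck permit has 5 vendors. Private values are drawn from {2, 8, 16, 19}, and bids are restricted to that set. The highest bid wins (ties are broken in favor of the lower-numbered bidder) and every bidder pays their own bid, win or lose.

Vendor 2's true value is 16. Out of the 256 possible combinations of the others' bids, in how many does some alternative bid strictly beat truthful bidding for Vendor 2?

Others bid (2, 2, 2, 2): truth gives 0; bid 8 gives 8 > 0. Violating.
Others bid (2, 2, 2, 8): truth gives 0; bid 8 gives 8 > 0. Violating.
Others bid (2, 2, 2, 19): truth gives -16; bid 2 gives -2 > -16. Violating.
Others bid (2, 2, 8, 2): truth gives 0; bid 8 gives 8 > 0. Violating.
Others bid (2, 2, 2, 16): truth gives 0; no alternative beats it.
Others bid (2, 2, 8, 16): truth gives 0; no alternative beats it.
(Checking all 256 profiles: 210 have a profitable deviation, 46 do not.)

210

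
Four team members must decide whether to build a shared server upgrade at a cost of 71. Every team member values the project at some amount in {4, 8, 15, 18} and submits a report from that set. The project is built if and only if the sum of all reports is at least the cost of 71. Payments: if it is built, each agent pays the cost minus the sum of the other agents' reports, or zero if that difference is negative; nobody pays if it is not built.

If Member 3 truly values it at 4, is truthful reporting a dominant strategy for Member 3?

Yes

Check each profile of the others' reports and compare truth against every alternative report.
Others report (4, 4, 4): truth gives 0, best alternative gives 0.
Others report (4, 4, 8): truth gives 0, best alternative gives 0.
Others report (4, 4, 15): truth gives 0, best alternative gives 0.
Others report (4, 4, 18): truth gives 0, best alternative gives 0.
Others report (4, 8, 4): truth gives 0, best alternative gives 0.
Others report (4, 8, 8): truth gives 0, best alternative gives 0.
(Remaining 58 profiles checked similarly; truth is weakly best in each.)
In every case the truthful report is at least as good as any alternative, so it is a dominant strategy.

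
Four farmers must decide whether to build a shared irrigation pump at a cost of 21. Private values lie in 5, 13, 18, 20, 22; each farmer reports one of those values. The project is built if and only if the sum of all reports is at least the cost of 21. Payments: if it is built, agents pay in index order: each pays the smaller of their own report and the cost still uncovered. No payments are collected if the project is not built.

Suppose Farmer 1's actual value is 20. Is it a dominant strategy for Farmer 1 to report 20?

No

Consider the case where Farmer 2 reports 5, Farmer 3 reports 5 and Farmer 4 reports 5.
Truthful report 20: project built, pays 20, utility 20 - 20 = 0.
Report 13 instead: project built, pays 13, utility 20 - 13 = 7.
Since 7 > 0, reporting 13 is strictly better here, so truthful reporting is not dominant.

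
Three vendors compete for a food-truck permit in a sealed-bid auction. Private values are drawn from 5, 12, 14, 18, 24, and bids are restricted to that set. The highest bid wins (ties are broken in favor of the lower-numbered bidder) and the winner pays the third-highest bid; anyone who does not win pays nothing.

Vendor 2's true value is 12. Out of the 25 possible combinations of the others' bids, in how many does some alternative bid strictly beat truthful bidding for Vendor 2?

Others bid (5, 14): truth gives 0; bid 14 gives 7 > 0. Violating.
Others bid (5, 18): truth gives 0; bid 18 gives 7 > 0. Violating.
Others bid (5, 24): truth gives 0; bid 24 gives 7 > 0. Violating.
Others bid (12, 5): truth gives 0; bid 14 gives 7 > 0. Violating.
Others bid (5, 5): truth gives 7; no alternative beats it.
Others bid (5, 12): truth gives 7; no alternative beats it.
(Checking all 25 profiles: 6 have a profitable deviation, 19 do not.)

6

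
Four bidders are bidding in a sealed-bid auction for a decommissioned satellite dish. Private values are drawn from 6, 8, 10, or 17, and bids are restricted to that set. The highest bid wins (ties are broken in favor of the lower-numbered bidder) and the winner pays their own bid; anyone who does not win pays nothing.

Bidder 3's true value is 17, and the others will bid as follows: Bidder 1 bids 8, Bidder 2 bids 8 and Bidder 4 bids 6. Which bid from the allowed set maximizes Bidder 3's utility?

10

Bid 6: loses, pays 0, utility 0.
Bid 8: loses, pays 0, utility 0.
Bid 10: wins, pays 10, utility 17 - 10 = 7.
Bid 17: wins, pays 17, utility 17 - 17 = 0.
The best choice is 10 with utility 7.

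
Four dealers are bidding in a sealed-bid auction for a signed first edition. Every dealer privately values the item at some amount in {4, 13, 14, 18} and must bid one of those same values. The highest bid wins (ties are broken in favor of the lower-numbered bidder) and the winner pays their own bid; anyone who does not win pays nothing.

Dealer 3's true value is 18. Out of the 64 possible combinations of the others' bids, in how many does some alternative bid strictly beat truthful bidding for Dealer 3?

12

Others bid (4, 4, 4): truth gives 0; bid 13 gives 5 > 0. Violating.
Others bid (4, 4, 13): truth gives 0; bid 13 gives 5 > 0. Violating.
Others bid (4, 4, 14): truth gives 0; bid 14 gives 4 > 0. Violating.
Others bid (4, 13, 4): truth gives 0; bid 14 gives 4 > 0. Violating.
Others bid (4, 4, 18): truth gives 0; no alternative beats it.
Others bid (4, 13, 18): truth gives 0; no alternative beats it.
(Checking all 64 profiles: 12 have a profitable deviation, 52 do not.)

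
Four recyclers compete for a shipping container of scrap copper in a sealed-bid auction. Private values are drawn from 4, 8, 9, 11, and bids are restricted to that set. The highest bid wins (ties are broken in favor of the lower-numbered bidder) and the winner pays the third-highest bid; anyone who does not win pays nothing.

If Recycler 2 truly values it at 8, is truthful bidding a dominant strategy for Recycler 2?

No

Consider the case where Recycler 1 bids 4, Recycler 3 bids 4 and Recycler 4 bids 9.
Truthful bid 8: loses, pays 0, utility 0.
Bid 9 instead: wins, pays 4, utility 8 - 4 = 4.
Since 4 > 0, bidding 9 is strictly better here, so truthful bidding is not dominant.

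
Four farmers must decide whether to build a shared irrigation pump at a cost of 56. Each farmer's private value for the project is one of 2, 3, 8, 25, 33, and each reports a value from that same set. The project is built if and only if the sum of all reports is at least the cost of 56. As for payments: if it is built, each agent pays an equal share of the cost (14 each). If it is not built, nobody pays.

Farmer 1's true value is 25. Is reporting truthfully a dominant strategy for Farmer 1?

Consider the case where Farmer 2 reports 2, Farmer 3 reports 2 and Farmer 4 reports 25.
Truthful report 25: project not built, utility 0.
Report 33 instead: project built, pays 14, utility 25 - 14 = 11.
Since 11 > 0, reporting 33 is strictly better here, so truthful reporting is not dominant.

No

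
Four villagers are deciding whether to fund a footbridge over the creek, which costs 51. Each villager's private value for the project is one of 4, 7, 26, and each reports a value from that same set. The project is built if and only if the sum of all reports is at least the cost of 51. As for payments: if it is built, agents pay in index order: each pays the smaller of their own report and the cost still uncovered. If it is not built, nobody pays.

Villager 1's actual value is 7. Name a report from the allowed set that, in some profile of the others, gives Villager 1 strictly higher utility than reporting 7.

Suppose Villager 2 reports 4, Villager 3 reports 26 and Villager 4 reports 26.
Report 7: project built, pays 7, utility 7 - 7 = 0.
Report 4: project built, pays 4, utility 7 - 4 = 3.
So reporting 4 beats truth here (3 > 0).

4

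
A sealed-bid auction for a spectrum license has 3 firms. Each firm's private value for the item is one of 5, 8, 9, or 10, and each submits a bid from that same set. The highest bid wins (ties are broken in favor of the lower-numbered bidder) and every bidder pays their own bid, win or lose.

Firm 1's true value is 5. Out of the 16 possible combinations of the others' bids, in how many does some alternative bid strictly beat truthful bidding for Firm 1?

Others bid (5, 8): truth gives -5; bid 8 gives -3 > -5. Violating.
Others bid (5, 9): truth gives -5; bid 9 gives -4 > -5. Violating.
Others bid (8, 5): truth gives -5; bid 8 gives -3 > -5. Violating.
Others bid (8, 8): truth gives -5; bid 8 gives -3 > -5. Violating.
Others bid (5, 5): truth gives 0; no alternative beats it.
Others bid (5, 10): truth gives -5; no alternative beats it.
(Checking all 16 profiles: 8 have a profitable deviation, 8 do not.)

8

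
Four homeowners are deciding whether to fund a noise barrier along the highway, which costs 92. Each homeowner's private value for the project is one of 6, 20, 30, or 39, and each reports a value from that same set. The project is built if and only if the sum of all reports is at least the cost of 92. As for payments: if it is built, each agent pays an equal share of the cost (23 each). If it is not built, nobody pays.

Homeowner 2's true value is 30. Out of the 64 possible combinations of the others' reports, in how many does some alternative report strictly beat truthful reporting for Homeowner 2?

Others report (6, 20, 30): truth gives 0; report 39 gives 7 > 0. Violating.
Others report (6, 30, 20): truth gives 0; report 39 gives 7 > 0. Violating.
Others report (20, 6, 30): truth gives 0; report 39 gives 7 > 0. Violating.
Others report (20, 20, 20): truth gives 0; report 39 gives 7 > 0. Violating.
Others report (6, 6, 6): truth gives 0; no alternative beats it.
Others report (6, 6, 20): truth gives 0; no alternative beats it.
(Checking all 64 profiles: 7 have a profitable deviation, 57 do not.)

7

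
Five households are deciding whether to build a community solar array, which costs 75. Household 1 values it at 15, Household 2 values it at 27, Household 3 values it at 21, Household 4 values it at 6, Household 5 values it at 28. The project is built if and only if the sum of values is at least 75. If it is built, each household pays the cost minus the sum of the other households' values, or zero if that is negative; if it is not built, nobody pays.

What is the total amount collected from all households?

11

Total value 97 ≥ cost 75, so it is built.
Household 1: others sum to 82; max(0, 75 - 82) = 0.
Household 2: others sum to 70; max(0, 75 - 70) = 5.
Household 3: others sum to 76; max(0, 75 - 76) = 0.
Household 4: others sum to 91; max(0, 75 - 91) = 0.
Household 5: others sum to 69; max(0, 75 - 69) = 6.
Total collected = 0 + 5 + 0 + 0 + 6 = 11.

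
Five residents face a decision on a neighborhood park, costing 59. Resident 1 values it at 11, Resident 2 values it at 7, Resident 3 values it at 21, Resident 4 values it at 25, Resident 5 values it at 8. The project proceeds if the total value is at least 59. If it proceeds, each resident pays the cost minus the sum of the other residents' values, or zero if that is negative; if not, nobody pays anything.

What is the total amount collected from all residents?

Total value 72 ≥ cost 59, so it is built.
Resident 1: others sum to 61; max(0, 59 - 61) = 0.
Resident 2: others sum to 65; max(0, 59 - 65) = 0.
Resident 3: others sum to 51; max(0, 59 - 51) = 8.
Resident 4: others sum to 47; max(0, 59 - 47) = 12.
Resident 5: others sum to 64; max(0, 59 - 64) = 0.
Total collected = 0 + 0 + 8 + 12 + 0 = 20.

20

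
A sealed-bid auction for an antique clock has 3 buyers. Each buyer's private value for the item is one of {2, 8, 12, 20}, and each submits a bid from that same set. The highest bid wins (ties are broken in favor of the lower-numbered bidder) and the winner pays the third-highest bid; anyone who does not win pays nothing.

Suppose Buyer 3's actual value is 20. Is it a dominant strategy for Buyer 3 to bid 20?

Yes

Check each profile of the others' bids and compare truth against every alternative bid.
Others bid (2, 12): truth gives 18, best alternative gives 0.
Others bid (12, 2): truth gives 18, best alternative gives 0.
Others bid (8, 12): truth gives 12, best alternative gives 0.
Others bid (12, 8): truth gives 12, best alternative gives 0.
Others bid (12, 12): truth gives 8, best alternative gives 0.
Others bid (2, 2): truth gives 18, best alternative gives 18.
(Remaining 10 profiles checked similarly; truth is weakly best in each.)
In every case the truthful bid is at least as good as any alternative, so it is a dominant strategy.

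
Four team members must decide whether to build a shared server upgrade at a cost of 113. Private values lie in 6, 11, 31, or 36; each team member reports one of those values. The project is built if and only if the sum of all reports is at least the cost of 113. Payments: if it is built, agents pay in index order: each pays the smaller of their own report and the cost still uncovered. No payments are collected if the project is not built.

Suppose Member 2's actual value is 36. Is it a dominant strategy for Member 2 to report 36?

No

Consider the case where Member 1 reports 11, Member 3 reports 36 and Member 4 reports 36.
Truthful report 36: project built, pays 36, utility 36 - 36 = 0.
Report 31 instead: project built, pays 31, utility 36 - 31 = 5.
Since 5 > 0, reporting 31 is strictly better here, so truthful reporting is not dominant.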